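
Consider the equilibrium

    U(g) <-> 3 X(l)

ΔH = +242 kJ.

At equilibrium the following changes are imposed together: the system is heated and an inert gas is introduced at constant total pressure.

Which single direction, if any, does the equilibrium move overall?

cannot be determined

The forward reaction is endothermic. Raising T favours the endothermic direction — shift to the right.
Adding inert gas at constant total pressure expands the volume and lowers every reacting partial pressure. With Δn_gas = 0 − 1 = -1, Q moves away from K toward the side with fewer gas moles, so the system shifts toward the side with more gas moles — to the left.
The individual effects push in opposite directions; without quantitative information the net direction cannot be determined.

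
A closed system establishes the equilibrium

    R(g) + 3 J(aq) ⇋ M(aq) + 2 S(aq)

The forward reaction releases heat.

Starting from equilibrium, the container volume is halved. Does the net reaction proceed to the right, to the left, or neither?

right

Gas moles: reactants 1, products 0 (Δn_gas = -1). Compression shifts the system toward the side with fewer moles of gas — to the right.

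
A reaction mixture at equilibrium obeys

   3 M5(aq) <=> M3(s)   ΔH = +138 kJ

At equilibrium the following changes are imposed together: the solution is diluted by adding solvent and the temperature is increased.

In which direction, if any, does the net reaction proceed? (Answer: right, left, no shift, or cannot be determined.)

cannot be determined

Dilution lowers every aqueous concentration by the same factor. Δn_aq = 0 − 3 = -3, so the system shifts toward the side with more dissolved moles — to the left.
The forward reaction is endothermic. Raising T favours the endothermic direction — shift to the right.
The individual effects push in opposite directions; without quantitative information the net direction cannot be determined.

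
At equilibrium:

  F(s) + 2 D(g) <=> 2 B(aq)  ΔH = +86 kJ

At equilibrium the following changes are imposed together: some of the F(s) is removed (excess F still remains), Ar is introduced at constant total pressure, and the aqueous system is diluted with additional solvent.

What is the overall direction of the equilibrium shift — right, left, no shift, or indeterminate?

cannot be determined

F is a pure solid; its activity is 1 regardless of amount, so Q is unaffected — no shift from this change.
Adding inert gas at constant total pressure expands the volume and lowers every reacting partial pressure. With Δn_gas = 0 − 2 = -2, Q moves away from K toward the side with fewer gas moles, so the system shifts toward the side with more gas moles — to the left.
Dilution lowers every aqueous concentration by the same factor. Δn_aq = 2 − 0 = +2, so the system shifts toward the side with more dissolved moles — to the right.
The individual effects push in opposite directions; without quantitative information the net direction cannot be determined.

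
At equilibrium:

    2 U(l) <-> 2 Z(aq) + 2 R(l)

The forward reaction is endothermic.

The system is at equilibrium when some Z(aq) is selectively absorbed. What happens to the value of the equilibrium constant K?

The equilibrium constant depends only on temperature. This perturbation may move the position of equilibrium, but since T is unchanged, K itself is unchanged.

unchanged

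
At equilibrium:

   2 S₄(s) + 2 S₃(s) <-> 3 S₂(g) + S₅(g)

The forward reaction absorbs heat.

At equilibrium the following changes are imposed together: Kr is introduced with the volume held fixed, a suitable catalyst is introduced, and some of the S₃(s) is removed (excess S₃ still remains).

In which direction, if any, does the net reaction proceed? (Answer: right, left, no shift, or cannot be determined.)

no shift

At constant volume, adding an inert gas leaves every reacting species' partial pressure unchanged, so Q is unchanged — no shift from this change.
A catalyst speeds both forward and reverse rates equally; it changes neither Q nor K — no shift from this change.
S₃ is a pure solid; its activity is 1 regardless of amount, so Q is unaffected — no shift from this change.
None of the changes alters Q relative to K, so there is no net shift.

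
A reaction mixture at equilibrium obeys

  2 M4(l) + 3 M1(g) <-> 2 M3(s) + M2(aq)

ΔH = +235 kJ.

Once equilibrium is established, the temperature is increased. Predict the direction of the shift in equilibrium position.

The forward reaction is endothermic. Raising T favours the endothermic direction — shift to the right.

right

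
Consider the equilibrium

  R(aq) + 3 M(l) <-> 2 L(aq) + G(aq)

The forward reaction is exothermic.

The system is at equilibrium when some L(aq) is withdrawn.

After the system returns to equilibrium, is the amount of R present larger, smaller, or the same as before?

Removing L (aq), a product, drives the reaction to the right.
The net shift is to the right. R is a reactant, so its amount decreases.

decreases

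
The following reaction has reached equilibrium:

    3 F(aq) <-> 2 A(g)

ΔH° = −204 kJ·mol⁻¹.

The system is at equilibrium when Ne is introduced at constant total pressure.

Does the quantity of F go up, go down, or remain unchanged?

decreases

Adding inert gas at constant total pressure expands the volume and lowers every reacting partial pressure. With Δn_gas = 2 − 0 = +2, Q moves away from K toward the side with fewer gas moles, so the system shifts toward the side with more gas moles — to the right.
The net shift is to the right. F is a reactant, so its amount decreases.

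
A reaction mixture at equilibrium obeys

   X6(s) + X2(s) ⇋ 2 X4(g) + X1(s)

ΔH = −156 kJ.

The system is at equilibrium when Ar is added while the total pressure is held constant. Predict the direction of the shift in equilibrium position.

Adding inert gas at constant total pressure expands the volume and lowers every reacting partial pressure. With Δn_gas = 2 − 0 = +2, Q moves away from K toward the side with fewer gas moles, so the system shifts toward the side with more gas moles — to the right.

right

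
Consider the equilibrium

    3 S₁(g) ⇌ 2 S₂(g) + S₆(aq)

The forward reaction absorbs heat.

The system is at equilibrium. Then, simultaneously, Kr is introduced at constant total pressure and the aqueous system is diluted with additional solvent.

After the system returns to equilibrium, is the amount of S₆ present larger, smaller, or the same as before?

cannot be determined

Adding inert gas at constant total pressure expands the volume and lowers every reacting partial pressure. With Δn_gas = 2 − 3 = -1, Q moves away from K toward the side with fewer gas moles, so the system shifts toward the side with more gas moles — to the left.
Dilution lowers every aqueous concentration by the same factor. Δn_aq = 1 − 0 = +1, so the system shifts toward the side with more dissolved moles — to the right.
The two effects oppose each other, so the net shift — and hence the change in S₆ — cannot be determined from the given information.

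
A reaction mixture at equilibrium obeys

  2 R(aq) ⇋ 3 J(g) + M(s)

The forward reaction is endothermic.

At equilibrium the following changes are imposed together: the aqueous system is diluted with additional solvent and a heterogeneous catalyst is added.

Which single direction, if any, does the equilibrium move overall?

left

Dilution lowers every aqueous concentration by the same factor. Δn_aq = 0 − 2 = -2, so the system shifts toward the side with more dissolved moles — to the left.
A catalyst speeds both forward and reverse rates equally; it changes neither Q nor K — no shift from this change.
Only the nonzero effect(s) matter; the net shift is to the left.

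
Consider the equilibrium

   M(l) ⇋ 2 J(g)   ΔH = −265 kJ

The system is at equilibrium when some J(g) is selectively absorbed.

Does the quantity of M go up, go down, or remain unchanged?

decreases

Removing J (g), a product, drives the reaction to the right.
The net shift is to the right. M is a reactant, so its amount decreases.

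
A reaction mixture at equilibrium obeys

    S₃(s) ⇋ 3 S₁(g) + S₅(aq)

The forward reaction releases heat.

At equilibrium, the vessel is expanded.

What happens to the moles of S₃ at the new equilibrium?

Gas moles: reactants 0, products 3 (Δn_gas = +3). Expansion shifts the system toward the side with more moles of gas — to the right.
The net shift is to the right. S₃ is a reactant, so its amount decreases.

decreases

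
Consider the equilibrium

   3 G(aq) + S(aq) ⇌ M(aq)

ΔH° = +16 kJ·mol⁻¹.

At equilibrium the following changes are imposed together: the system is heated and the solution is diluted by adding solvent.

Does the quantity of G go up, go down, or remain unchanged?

cannot be determined

The forward reaction is endothermic. Raising T favours the endothermic direction — shift to the right.
Dilution lowers every aqueous concentration by the same factor. Δn_aq = 1 − 4 = -3, so the system shifts toward the side with more dissolved moles — to the left.
The two effects oppose each other, so the net shift — and hence the change in G — cannot be determined from the given information.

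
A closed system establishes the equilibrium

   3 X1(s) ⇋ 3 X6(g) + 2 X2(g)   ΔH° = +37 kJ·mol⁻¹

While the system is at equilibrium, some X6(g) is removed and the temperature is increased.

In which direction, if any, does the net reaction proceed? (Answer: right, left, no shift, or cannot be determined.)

right

Removing X6 (g), a product, drives the reaction to the right.
The forward reaction is endothermic. Raising T favours the endothermic direction — shift to the right.
All effects act in the same direction — net shift to the right.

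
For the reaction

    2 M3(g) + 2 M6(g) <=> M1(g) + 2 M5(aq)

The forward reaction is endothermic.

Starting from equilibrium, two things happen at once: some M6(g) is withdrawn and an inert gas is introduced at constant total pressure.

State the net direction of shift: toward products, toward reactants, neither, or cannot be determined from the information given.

left

Removing M6 (g), a reactant, drives the reaction to the left.
Adding inert gas at constant total pressure expands the volume and lowers every reacting partial pressure. With Δn_gas = 1 − 4 = -3, Q moves away from K toward the side with fewer gas moles, so the system shifts toward the side with more gas moles — to the left.
All effects act in the same direction — net shift to the left.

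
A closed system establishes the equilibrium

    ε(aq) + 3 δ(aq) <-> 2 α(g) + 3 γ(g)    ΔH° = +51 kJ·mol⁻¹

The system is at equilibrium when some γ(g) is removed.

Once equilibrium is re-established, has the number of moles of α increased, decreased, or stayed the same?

increases

Removing γ (g), a product, drives the reaction to the right.
The net shift is to the right. α is a product, so its amount increases.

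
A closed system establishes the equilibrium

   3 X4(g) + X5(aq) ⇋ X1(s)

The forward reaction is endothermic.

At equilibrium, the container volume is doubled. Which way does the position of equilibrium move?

Gas moles: reactants 3, products 0 (Δn_gas = -3). Expansion shifts the system toward the side with more moles of gas — to the left.

left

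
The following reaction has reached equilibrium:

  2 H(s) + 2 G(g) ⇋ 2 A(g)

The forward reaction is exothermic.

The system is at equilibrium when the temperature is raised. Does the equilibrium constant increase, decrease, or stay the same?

K depends on temperature via the van 't Hoff relation. The forward reaction is exothermic, so raising T decreases K.

decreases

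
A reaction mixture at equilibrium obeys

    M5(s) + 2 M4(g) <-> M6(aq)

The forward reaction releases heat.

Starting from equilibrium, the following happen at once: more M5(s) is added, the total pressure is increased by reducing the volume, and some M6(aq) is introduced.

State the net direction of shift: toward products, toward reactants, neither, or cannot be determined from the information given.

cannot be determined

M5 is a pure solid; its activity is 1 regardless of amount, so Q is unaffected — no shift from this change.
Gas moles: reactants 2, products 0 (Δn_gas = -2). Compression shifts the system toward the side with fewer moles of gas — to the right.
Adding M6 (aq), a product, drives the reaction to the left.
The individual effects push in opposite directions; without quantitative information the net direction cannot be determined.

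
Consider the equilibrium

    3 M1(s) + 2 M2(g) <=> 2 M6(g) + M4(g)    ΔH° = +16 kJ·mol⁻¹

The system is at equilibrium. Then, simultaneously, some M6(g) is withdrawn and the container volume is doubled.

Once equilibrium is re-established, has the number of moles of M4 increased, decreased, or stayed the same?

increases

Removing M6 (g), a product, drives the reaction to the right.
Gas moles: reactants 2, products 3 (Δn_gas = +1). Expansion shifts the system toward the side with more moles of gas — to the right.
The net shift is to the right. M4 is a product, so its amount increases.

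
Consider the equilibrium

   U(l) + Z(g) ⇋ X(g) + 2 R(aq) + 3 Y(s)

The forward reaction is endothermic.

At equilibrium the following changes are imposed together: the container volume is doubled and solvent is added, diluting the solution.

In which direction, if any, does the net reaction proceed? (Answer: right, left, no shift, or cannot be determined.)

right

Gas moles: reactants 1, products 1. Δn_gas = 0, so a volume change leaves Q equal to K — no shift from this change.
Dilution lowers every aqueous concentration by the same factor. Δn_aq = 2 − 0 = +2, so the system shifts toward the side with more dissolved moles — to the right.
Only the nonzero effect(s) matter; the net shift is to the right.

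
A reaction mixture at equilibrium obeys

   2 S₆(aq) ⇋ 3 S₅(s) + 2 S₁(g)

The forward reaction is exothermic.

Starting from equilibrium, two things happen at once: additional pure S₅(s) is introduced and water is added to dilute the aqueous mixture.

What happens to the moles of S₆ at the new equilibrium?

increases

S₅ is a pure solid; its activity is 1 regardless of amount, so Q is unaffected — no shift from this change.
Dilution lowers every aqueous concentration by the same factor. Δn_aq = 0 − 2 = -2, so the system shifts toward the side with more dissolved moles — to the left.
The net shift is to the left. S₆ is a reactant, so its amount increases.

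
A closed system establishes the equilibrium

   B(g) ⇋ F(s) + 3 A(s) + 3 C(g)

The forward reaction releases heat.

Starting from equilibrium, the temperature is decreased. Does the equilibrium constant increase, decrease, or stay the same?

increases

K depends on temperature via the van 't Hoff relation. The forward reaction is exothermic, so lowering T increases K.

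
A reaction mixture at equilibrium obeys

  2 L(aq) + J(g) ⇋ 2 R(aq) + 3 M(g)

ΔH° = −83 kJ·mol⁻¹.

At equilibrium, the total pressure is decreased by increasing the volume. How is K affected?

The equilibrium constant depends only on temperature. This perturbation may move the position of equilibrium, but since T is unchanged, K itself is unchanged.

unchanged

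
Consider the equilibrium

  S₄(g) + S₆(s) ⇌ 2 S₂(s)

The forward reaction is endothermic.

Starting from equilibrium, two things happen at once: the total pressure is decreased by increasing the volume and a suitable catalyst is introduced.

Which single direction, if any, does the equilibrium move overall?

left

Gas moles: reactants 1, products 0 (Δn_gas = -1). Expansion shifts the system toward the side with more moles of gas — to the left.
A catalyst speeds both forward and reverse rates equally; it changes neither Q nor K — no shift from this change.
Only the nonzero effect(s) matter; the net shift is to the left.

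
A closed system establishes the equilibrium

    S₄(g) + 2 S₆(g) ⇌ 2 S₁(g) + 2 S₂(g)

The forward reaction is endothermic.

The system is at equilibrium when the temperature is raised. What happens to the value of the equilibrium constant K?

K depends on temperature via the van 't Hoff relation. The forward reaction is endothermic, so raising T increases K.

increases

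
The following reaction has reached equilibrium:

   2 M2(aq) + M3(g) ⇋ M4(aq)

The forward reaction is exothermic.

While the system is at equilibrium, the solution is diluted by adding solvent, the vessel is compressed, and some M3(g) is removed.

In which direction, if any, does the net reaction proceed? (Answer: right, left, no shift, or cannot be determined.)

cannot be determined

Dilution lowers every aqueous concentration by the same factor. Δn_aq = 1 − 2 = -1, so the system shifts toward the side with more dissolved moles — to the left.
Gas moles: reactants 1, products 0 (Δn_gas = -1). Compression shifts the system toward the side with fewer moles of gas — to the right.
Removing M3 (g), a reactant, drives the reaction to the left.
The individual effects push in opposite directions; without quantitative information the net direction cannot be determined.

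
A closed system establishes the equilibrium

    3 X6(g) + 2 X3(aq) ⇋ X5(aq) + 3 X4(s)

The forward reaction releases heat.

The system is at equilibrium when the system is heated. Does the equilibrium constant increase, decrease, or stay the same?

decreases

K depends on temperature via the van 't Hoff relation. The forward reaction is exothermic, so raising T decreases K.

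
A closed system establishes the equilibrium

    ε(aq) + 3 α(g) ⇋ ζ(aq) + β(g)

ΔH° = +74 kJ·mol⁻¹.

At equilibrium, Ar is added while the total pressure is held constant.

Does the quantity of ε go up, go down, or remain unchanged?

increases

Adding inert gas at constant total pressure expands the volume and lowers every reacting partial pressure. With Δn_gas = 1 − 3 = -2, Q moves away from K toward the side with fewer gas moles, so the system shifts toward the side with more gas moles — to the left.
The net shift is to the left. ε is a reactant, so its amount increases.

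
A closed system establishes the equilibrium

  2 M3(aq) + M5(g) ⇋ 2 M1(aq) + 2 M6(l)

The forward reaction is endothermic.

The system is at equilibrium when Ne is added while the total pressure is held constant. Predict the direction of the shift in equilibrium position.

left

Adding inert gas at constant total pressure expands the volume and lowers every reacting partial pressure. With Δn_gas = 0 − 1 = -1, Q moves away from K toward the side with fewer gas moles, so the system shifts toward the side with more gas moles — to the left.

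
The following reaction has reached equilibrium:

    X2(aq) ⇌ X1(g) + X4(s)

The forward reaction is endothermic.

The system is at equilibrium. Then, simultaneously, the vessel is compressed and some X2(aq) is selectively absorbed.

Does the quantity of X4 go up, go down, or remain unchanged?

decreases

Gas moles: reactants 0, products 1 (Δn_gas = +1). Compression shifts the system toward the side with fewer moles of gas — to the left.
Removing X2 (aq), a reactant, drives the reaction to the left.
The net shift is to the left. X4 is a product, so its amount decreases.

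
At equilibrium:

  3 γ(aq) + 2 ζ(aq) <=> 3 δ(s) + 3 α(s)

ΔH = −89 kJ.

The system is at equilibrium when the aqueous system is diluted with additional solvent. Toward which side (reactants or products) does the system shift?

left

Dilution lowers every aqueous concentration by the same factor. Δn_aq = 0 − 5 = -5, so the system shifts toward the side with more dissolved moles — to the left.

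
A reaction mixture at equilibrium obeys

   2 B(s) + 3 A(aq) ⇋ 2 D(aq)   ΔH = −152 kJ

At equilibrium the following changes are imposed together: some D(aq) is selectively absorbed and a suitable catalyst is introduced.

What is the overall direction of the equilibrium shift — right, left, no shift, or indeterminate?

Removing D (aq), a product, drives the reaction to the right.
A catalyst speeds both forward and reverse rates equally; it changes neither Q nor K — no shift from this change.
Only the nonzero effect(s) matter; the net shift is to the right.

right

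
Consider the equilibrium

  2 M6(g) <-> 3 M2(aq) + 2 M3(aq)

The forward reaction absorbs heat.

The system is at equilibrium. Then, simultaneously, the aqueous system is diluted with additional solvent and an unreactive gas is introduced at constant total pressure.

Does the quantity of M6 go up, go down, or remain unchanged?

Dilution lowers every aqueous concentration by the same factor. Δn_aq = 5 − 0 = +5, so the system shifts toward the side with more dissolved moles — to the right.
Adding inert gas at constant total pressure expands the volume and lowers every reacting partial pressure. With Δn_gas = 0 − 2 = -2, Q moves away from K toward the side with fewer gas moles, so the system shifts toward the side with more gas moles — to the left.
The two effects oppose each other, so the net shift — and hence the change in M6 — cannot be determined from the given information.

cannot be determined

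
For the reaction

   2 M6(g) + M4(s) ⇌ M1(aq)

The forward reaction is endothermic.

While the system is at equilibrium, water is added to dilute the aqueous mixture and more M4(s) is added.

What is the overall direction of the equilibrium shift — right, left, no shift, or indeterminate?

right

Dilution lowers every aqueous concentration by the same factor. Δn_aq = 1 − 0 = +1, so the system shifts toward the side with more dissolved moles — to the right.
M4 is a pure solid; its activity is 1 regardless of amount, so Q is unaffected — no shift from this change.
Only the nonzero effect(s) matter; the net shift is to the right.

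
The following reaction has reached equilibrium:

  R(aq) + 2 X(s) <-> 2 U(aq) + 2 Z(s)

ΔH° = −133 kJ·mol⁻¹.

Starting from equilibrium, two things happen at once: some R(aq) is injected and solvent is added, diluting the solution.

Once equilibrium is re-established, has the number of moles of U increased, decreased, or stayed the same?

Adding R (aq), a reactant, drives the reaction to the right.
Dilution lowers every aqueous concentration by the same factor. Δn_aq = 2 − 1 = +1, so the system shifts toward the side with more dissolved moles — to the right.
The net shift is to the right. U is a product, so its amount increases.

increases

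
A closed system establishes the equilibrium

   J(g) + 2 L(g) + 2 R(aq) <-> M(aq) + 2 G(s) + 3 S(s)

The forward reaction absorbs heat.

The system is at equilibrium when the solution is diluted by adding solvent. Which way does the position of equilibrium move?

left

Dilution lowers every aqueous concentration by the same factor. Δn_aq = 1 − 2 = -1, so the system shifts toward the side with more dissolved moles — to the left.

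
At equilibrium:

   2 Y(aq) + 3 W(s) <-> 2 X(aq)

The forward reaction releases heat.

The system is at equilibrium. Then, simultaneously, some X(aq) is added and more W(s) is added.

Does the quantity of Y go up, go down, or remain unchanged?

Adding X (aq), a product, drives the reaction to the left.
W is a pure solid; its activity is 1 regardless of amount, so Q is unaffected — no shift from this change.
The net shift is to the left. Y is a reactant, so its amount increases.

increases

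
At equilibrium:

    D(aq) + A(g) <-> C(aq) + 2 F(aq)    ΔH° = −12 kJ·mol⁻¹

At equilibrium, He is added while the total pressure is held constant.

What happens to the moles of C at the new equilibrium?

decreases

Adding inert gas at constant total pressure expands the volume and lowers every reacting partial pressure. With Δn_gas = 0 − 1 = -1, Q moves away from K toward the side with fewer gas moles, so the system shifts toward the side with more gas moles — to the left.
The net shift is to the left. C is a product, so its amount decreases.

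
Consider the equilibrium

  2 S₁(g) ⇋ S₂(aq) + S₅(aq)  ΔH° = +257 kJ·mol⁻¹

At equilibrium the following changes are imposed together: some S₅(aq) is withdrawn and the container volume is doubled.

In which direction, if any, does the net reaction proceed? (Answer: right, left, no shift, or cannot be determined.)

Removing S₅ (aq), a product, drives the reaction to the right.
Gas moles: reactants 2, products 0 (Δn_gas = -2). Expansion shifts the system toward the side with more moles of gas — to the left.
The individual effects push in opposite directions; without quantitative information the net direction cannot be determined.

cannot be determined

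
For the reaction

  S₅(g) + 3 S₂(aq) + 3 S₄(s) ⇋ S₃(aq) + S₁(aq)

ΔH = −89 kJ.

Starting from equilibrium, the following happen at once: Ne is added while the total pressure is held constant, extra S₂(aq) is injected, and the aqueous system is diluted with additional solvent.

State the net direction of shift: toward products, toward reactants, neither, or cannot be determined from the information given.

Adding inert gas at constant total pressure expands the volume and lowers every reacting partial pressure. With Δn_gas = 0 − 1 = -1, Q moves away from K toward the side with fewer gas moles, so the system shifts toward the side with more gas moles — to the left.
Adding S₂ (aq), a reactant, drives the reaction to the right.
Dilution lowers every aqueous concentration by the same factor. Δn_aq = 2 − 3 = -1, so the system shifts toward the side with more dissolved moles — to the left.
The individual effects push in opposite directions; without quantitative information the net direction cannot be determined.

cannot be determined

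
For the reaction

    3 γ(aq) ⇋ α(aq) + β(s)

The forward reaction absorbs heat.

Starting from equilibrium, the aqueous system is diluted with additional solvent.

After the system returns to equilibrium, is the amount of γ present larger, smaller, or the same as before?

increases

Dilution lowers every aqueous concentration by the same factor. Δn_aq = 1 − 3 = -2, so the system shifts toward the side with more dissolved moles — to the left.
The net shift is to the left. γ is a reactant, so its amount increases.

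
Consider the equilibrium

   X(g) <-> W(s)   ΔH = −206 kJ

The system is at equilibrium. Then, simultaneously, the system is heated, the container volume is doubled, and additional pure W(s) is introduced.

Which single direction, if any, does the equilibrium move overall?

The forward reaction is exothermic. Raising T favours the endothermic direction — shift to the left.
Gas moles: reactants 1, products 0 (Δn_gas = -1). Expansion shifts the system toward the side with more moles of gas — to the left.
W is a pure solid; its activity is 1 regardless of amount, so Q is unaffected — no shift from this change.
Only the nonzero effect(s) matter; the net shift is to the left.

left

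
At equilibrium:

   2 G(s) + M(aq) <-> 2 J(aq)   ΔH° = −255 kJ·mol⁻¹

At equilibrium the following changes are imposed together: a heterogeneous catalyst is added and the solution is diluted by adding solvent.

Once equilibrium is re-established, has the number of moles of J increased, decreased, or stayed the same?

increases

A catalyst speeds both forward and reverse rates equally; it changes neither Q nor K — no shift from this change.
Dilution lowers every aqueous concentration by the same factor. Δn_aq = 2 − 1 = +1, so the system shifts toward the side with more dissolved moles — to the right.
The net shift is to the right. J is a product, so its amount increases.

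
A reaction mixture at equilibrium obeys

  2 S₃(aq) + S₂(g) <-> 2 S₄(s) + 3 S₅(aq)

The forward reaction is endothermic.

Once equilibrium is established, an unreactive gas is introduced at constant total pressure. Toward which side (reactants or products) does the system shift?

left

Adding inert gas at constant total pressure expands the volume and lowers every reacting partial pressure. With Δn_gas = 0 − 1 = -1, Q moves away from K toward the side with fewer gas moles, so the system shifts toward the side with more gas moles — to the left.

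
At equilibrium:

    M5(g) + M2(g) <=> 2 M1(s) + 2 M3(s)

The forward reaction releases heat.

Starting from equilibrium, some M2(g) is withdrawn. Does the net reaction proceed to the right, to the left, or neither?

left

Removing M2 (g), a reactant, drives the reaction to the left.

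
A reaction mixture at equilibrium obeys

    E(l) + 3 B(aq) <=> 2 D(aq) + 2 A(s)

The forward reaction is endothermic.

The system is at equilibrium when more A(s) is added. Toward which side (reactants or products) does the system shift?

A is a pure solid; its activity is 1 regardless of amount, so Q is unaffected — no shift from this change.

no shift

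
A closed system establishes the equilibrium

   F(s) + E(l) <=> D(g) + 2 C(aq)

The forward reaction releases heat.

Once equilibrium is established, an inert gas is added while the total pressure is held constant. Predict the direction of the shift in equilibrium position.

right

Adding inert gas at constant total pressure expands the volume and lowers every reacting partial pressure. With Δn_gas = 1 − 0 = +1, Q moves away from K toward the side with fewer gas moles, so the system shifts toward the side with more gas moles — to the right.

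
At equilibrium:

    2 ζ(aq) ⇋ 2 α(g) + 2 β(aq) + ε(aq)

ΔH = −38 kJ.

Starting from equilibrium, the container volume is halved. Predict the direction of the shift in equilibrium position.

Gas moles: reactants 0, products 2 (Δn_gas = +2). Compression shifts the system toward the side with fewer moles of gas — to the left.

left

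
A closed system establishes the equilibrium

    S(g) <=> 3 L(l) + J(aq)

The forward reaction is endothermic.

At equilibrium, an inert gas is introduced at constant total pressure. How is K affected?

The equilibrium constant depends only on temperature. This perturbation may move the position of equilibrium, but since T is unchanged, K itself is unchanged.

unchanged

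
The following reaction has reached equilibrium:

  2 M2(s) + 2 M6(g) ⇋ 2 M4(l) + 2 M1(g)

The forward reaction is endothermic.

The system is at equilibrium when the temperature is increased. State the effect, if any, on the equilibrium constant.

increases

K depends on temperature via the van 't Hoff relation. The forward reaction is endothermic, so raising T increases K.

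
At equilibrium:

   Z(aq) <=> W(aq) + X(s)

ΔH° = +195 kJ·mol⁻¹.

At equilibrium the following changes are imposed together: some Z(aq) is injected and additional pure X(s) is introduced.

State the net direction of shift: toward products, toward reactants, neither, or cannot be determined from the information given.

right

Adding Z (aq), a reactant, drives the reaction to the right.
X is a pure solid; its activity is 1 regardless of amount, so Q is unaffected — no shift from this change.
Only the nonzero effect(s) matter; the net shift is to the right.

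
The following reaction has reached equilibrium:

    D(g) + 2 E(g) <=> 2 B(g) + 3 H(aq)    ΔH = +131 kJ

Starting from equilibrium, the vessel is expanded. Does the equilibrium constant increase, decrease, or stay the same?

unchanged

The equilibrium constant depends only on temperature. This perturbation may move the position of equilibrium, but since T is unchanged, K itself is unchanged.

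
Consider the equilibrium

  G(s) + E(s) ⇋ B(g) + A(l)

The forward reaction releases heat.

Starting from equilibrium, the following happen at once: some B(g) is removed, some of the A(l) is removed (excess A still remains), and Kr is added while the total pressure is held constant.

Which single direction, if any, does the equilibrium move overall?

right

Removing B (g), a product, drives the reaction to the right.
A is a pure liquid; its activity is 1 regardless of amount, so Q is unaffected — no shift from this change.
Adding inert gas at constant total pressure expands the volume and lowers every reacting partial pressure. With Δn_gas = 1 − 0 = +1, Q moves away from K toward the side with fewer gas moles, so the system shifts toward the side with more gas moles — to the right.
Only the nonzero effect(s) matter; the net shift is to the right.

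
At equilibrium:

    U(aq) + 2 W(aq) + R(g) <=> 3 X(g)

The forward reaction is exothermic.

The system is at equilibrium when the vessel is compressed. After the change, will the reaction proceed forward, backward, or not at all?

left

Gas moles: reactants 1, products 3 (Δn_gas = +2). Compression shifts the system toward the side with fewer moles of gas — to the left.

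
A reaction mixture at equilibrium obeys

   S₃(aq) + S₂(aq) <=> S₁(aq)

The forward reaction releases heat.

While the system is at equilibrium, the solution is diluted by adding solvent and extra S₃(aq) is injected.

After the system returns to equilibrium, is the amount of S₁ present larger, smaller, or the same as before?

cannot be determined

Dilution lowers every aqueous concentration by the same factor. Δn_aq = 1 − 2 = -1, so the system shifts toward the side with more dissolved moles — to the left.
Adding S₃ (aq), a reactant, drives the reaction to the right.
The two effects oppose each other, so the net shift — and hence the change in S₁ — cannot be determined from the given information.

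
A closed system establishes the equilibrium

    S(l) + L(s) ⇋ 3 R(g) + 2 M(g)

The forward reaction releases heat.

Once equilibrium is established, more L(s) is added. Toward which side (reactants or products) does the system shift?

L is a pure solid; its activity is 1 regardless of amount, so Q is unaffected — no shift from this change.

no shift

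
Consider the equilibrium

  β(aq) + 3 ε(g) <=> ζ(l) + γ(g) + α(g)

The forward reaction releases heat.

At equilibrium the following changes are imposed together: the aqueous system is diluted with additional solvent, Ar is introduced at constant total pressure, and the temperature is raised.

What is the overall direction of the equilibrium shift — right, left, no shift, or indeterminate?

left

Dilution lowers every aqueous concentration by the same factor. Δn_aq = 0 − 1 = -1, so the system shifts toward the side with more dissolved moles — to the left.
Adding inert gas at constant total pressure expands the volume and lowers every reacting partial pressure. With Δn_gas = 2 − 3 = -1, Q moves away from K toward the side with fewer gas moles, so the system shifts toward the side with more gas moles — to the left.
The forward reaction is exothermic. Raising T favours the endothermic direction — shift to the left.
All effects act in the same direction — net shift to the left.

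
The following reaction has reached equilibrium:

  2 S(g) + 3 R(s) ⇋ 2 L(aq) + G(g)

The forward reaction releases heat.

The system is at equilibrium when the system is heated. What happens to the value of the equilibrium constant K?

decreases

K depends on temperature via the van 't Hoff relation. The forward reaction is exothermic, so raising T decreases K.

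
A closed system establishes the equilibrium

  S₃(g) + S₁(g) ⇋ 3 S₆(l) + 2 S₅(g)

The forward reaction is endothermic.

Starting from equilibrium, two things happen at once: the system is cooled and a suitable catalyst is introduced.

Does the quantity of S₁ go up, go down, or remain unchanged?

increases

The forward reaction is endothermic. Lowering T favours the exothermic direction — shift to the left.
A catalyst speeds both forward and reverse rates equally; it changes neither Q nor K — no shift from this change.
The net shift is to the left. S₁ is a reactant, so its amount increases.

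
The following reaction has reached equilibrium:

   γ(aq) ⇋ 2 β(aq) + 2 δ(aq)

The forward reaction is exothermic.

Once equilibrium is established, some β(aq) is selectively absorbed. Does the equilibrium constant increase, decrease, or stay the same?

unchanged

The equilibrium constant depends only on temperature. This perturbation may move the position of equilibrium, but since T is unchanged, K itself is unchanged.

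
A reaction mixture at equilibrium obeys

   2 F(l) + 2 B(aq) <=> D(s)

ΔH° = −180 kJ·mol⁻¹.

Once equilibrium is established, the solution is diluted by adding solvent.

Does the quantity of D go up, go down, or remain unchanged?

decreases

Dilution lowers every aqueous concentration by the same factor. Δn_aq = 0 − 2 = -2, so the system shifts toward the side with more dissolved moles — to the left.
The net shift is to the left. D is a product, so its amount decreases.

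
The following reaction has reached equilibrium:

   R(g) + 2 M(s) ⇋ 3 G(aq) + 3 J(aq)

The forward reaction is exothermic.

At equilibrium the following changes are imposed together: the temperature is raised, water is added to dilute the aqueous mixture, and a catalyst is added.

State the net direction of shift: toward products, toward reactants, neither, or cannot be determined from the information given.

The forward reaction is exothermic. Raising T favours the endothermic direction — shift to the left.
Dilution lowers every aqueous concentration by the same factor. Δn_aq = 6 − 0 = +6, so the system shifts toward the side with more dissolved moles — to the right.
A catalyst speeds both forward and reverse rates equally; it changes neither Q nor K — no shift from this change.
The individual effects push in opposite directions; without quantitative information the net direction cannot be determined.

cannot be determined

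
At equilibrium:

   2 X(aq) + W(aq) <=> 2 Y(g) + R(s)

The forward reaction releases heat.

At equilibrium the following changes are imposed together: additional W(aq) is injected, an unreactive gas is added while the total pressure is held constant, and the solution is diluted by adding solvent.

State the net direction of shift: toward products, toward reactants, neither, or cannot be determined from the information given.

cannot be determined

Adding W (aq), a reactant, drives the reaction to the right.
Adding inert gas at constant total pressure expands the volume and lowers every reacting partial pressure. With Δn_gas = 2 − 0 = +2, Q moves away from K toward the side with fewer gas moles, so the system shifts toward the side with more gas moles — to the right.
Dilution lowers every aqueous concentration by the same factor. Δn_aq = 0 − 3 = -3, so the system shifts toward the side with more dissolved moles — to the left.
The individual effects push in opposite directions; without quantitative information the net direction cannot be determined.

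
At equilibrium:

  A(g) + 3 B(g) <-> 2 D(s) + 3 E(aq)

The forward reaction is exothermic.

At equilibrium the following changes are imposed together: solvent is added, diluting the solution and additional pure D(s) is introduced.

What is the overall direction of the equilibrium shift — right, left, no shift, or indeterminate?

right

Dilution lowers every aqueous concentration by the same factor. Δn_aq = 3 − 0 = +3, so the system shifts toward the side with more dissolved moles — to the right.
D is a pure solid; its activity is 1 regardless of amount, so Q is unaffected — no shift from this change.
Only the nonzero effect(s) matter; the net shift is to the right.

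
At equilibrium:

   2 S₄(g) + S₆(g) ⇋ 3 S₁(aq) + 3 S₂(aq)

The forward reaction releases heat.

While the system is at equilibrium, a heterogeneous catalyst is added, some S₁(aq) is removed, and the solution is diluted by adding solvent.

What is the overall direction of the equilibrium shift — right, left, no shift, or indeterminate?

right

A catalyst speeds both forward and reverse rates equally; it changes neither Q nor K — no shift from this change.
Removing S₁ (aq), a product, drives the reaction to the right.
Dilution lowers every aqueous concentration by the same factor. Δn_aq = 6 − 0 = +6, so the system shifts toward the side with more dissolved moles — to the right.
Only the nonzero effect(s) matter; the net shift is to the right.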